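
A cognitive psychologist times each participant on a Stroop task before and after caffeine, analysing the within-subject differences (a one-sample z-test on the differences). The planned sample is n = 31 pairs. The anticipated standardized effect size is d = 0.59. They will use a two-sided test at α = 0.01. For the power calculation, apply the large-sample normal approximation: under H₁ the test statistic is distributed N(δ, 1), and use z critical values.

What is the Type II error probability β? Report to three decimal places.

Noncentrality parameter: δ = d·√n = 0.59 × √31 = 3.2850
Two-sided α = 0.01 → critical value z_{0.005} = 2.576.
Power = Φ(δ − 2.576) + Φ(−δ − 2.576) = Φ(0.709) + Φ(-5.861) = 0.7609 + 0.0000 = 0.7609.
Type II error: β = 1 − power = 1 − 0.7609 = 0.2391.

β ≈ 0.239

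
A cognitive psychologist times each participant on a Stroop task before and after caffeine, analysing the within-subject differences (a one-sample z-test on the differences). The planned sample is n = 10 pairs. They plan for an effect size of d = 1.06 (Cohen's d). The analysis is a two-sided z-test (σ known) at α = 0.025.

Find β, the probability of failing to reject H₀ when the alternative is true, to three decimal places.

Noncentrality parameter: δ = d·√n = 1.06 × √10 = 3.3520
Critical value for a two-sided test at α = 0.025: z_{α/2} = 2.241.
Power = Φ(δ − 2.241) + Φ(−δ − 2.241) = Φ(1.111) + Φ(-5.593) = 0.8666 + 0.0000 = 0.8666.
Type II error: β = 1 − power = 1 − 0.8666 = 0.1334.

β ≈ 0.133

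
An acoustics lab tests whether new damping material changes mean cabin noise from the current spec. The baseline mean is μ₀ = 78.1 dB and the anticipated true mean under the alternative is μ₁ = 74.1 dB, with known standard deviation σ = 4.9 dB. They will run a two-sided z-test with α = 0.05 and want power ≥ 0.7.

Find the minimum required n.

n = 10

Standardized effect: d = |μ₁ − μ₀| / σ = |74.1 − 78.1| / 4.9 = 0.8163
Set Φ(δ − 1.960) = 0.7; then δ − 1.960 = Φ⁻¹(0.7) = 0.524, giving δ = 2.484.
(Ignoring the negligible lower-tail rejection probability gives the usual closed-form inversion.)
δ = d·√n ⇒ n = (δ/d)² = (2.484 / 0.8163)² = 9.26.
Round up to the next whole unit.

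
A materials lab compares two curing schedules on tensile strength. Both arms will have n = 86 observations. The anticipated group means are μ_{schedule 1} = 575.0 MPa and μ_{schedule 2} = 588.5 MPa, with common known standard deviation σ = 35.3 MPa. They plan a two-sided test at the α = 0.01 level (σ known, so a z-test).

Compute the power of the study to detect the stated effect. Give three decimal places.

Power ≈ 0.473

Standardized effect: d = |μ_{schedule 1} − μ_{schedule 2}| / σ = |575.0 − 588.5| / 35.3 = 0.3824
Noncentrality parameter: δ = d·√(n/2) = 0.3824 × √(86/2) = 2.5078
Two-sided α = 0.01 → critical value z_{0.005} = 2.576.
Power = Φ(δ − 2.576) + Φ(−δ − 2.576) = Φ(-0.068) + Φ(-5.084) = 0.4729 + 0.0000 = 0.4729.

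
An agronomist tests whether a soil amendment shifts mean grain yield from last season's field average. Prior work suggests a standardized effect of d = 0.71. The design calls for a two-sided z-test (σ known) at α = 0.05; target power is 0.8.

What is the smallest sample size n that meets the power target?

Set Φ(δ − 1.960) = 0.8; then δ − 1.960 = Φ⁻¹(0.8) = 0.842, giving δ = 2.802.
(The Φ(−δ − z_{α/2}) term is vanishingly small for δ > 0 and is dropped in the standard sample-size formula.)
δ = d·√n ⇒ n = (δ/d)² = (2.802 / 0.71)² = 15.57.
Round up to the next whole unit.

n = 16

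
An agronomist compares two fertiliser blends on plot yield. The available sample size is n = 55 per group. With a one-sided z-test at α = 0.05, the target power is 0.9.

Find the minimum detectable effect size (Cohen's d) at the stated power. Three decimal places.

d ≈ 0.558

Need Φ(δ − 1.645) = 0.9, so δ = 1.645 + 1.282 = 2.926.
δ = d·√(n/2) ⇒ d = δ/√(n/2) = 2.926/√(55/2) = 0.5580.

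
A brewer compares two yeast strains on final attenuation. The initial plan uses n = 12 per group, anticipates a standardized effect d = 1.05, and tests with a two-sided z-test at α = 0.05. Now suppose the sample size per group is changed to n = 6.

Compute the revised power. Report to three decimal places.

With n = 6 per group: δ = d·√(n/2) = 1.05 × √(6/2) = 1.8187. Critical value z_{0.025} = 1.960.
Revised power = Φ(δ − 1.960) + Φ(−δ − 1.960) = Φ(-0.141) + Φ(-3.779) = 0.4438 + 0.0001 = 0.4439.

Power ≈ 0.444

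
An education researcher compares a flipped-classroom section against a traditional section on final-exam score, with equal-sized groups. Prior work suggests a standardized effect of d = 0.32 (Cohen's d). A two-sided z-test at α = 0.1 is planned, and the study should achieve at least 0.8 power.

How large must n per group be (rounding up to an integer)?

Set Φ(δ − 1.645) = 0.8; then δ − 1.645 = Φ⁻¹(0.8) = 0.842, giving δ = 2.486.
(The Φ(−δ − z_{α/2}) term is vanishingly small for δ > 0 and is dropped in the standard sample-size formula.)
δ = d·√(n/2) ⇒ n = 2(δ/d)² = 2 × (2.486 / 0.32)² = 120.75.
Rounding up, n = 121 per group.

n = 121 per group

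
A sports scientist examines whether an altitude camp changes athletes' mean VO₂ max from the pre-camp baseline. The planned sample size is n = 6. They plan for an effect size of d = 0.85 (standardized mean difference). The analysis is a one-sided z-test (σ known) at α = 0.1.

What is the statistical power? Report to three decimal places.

Power ≈ 0.788

Noncentrality parameter: δ = d·√n = 0.85 × √6 = 2.0821
Critical value for a one-sided test at α = 0.1: z_α = 1.282.
Power = Φ(δ − 1.282) = Φ(0.801) = 0.7883.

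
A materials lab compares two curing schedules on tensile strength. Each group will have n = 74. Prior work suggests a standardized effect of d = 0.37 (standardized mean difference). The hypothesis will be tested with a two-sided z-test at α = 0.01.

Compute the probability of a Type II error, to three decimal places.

Noncentrality parameter: δ = d·√(n/2) = 0.37 × √(74/2) = 2.2506
Critical value for a two-sided test at α = 0.01: z_{α/2} = 2.576.
Power = Φ(δ − 2.576) + Φ(−δ − 2.576) = Φ(-0.325) + Φ(-4.826) = 0.3725 + 0.0000 = 0.3725.
Type II error: β = 1 − power = 1 − 0.3725 = 0.6275.

β ≈ 0.627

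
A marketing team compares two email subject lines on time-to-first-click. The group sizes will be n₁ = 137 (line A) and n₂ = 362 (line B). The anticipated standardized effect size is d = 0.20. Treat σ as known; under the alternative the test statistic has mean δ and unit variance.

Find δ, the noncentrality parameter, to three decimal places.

δ ≈ 1.994

The noncentrality parameter scales effect size by the design's sample-size factor: δ = d / √(1/n₁ + 1/n₂) = 0.20 / √(1/137 + 1/362) = 1.9939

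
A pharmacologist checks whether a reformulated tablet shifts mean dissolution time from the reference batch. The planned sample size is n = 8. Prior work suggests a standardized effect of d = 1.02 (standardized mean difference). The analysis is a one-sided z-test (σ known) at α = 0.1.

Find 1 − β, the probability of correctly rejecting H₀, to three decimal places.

Noncentrality parameter: δ = d·√n = 1.02 × √8 = 2.8850
One-sided α = 0.1 → critical value z_{0.1} = 1.282.
Power = Φ(δ − 1.282) = Φ(1.603) = 0.9456.

Power ≈ 0.946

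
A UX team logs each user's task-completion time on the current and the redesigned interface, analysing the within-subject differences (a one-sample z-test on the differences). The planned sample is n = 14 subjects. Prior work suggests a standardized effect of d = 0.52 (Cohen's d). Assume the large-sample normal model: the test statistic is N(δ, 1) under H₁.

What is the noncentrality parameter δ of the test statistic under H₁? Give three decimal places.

δ ≈ 1.946

The noncentrality parameter scales effect size by the design's sample-size factor: δ = d·√n = 0.52 × √14 = 1.9457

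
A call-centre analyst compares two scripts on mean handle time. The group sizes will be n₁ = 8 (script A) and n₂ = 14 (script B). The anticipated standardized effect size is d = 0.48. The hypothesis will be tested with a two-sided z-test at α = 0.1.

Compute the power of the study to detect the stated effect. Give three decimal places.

Noncentrality parameter: δ = d / √(1/n₁ + 1/n₂) = 0.48 / √(1/8 + 1/14) = 1.0830
Critical value for a two-sided test at α = 0.1: z_{α/2} = 1.645.
Power = Φ(δ − 1.645) + Φ(−δ − 1.645) = Φ(-0.562) + Φ(-2.728) = 0.2871 + 0.0032 = 0.2903.

Power ≈ 0.290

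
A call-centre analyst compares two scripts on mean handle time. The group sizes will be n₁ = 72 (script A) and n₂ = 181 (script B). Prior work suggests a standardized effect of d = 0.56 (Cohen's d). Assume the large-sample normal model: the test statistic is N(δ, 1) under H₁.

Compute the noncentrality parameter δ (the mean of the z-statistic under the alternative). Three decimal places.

The noncentrality parameter scales effect size by the design's sample-size factor: δ = d / √(1/n₁ + 1/n₂) = 0.56 / √(1/72 + 1/181) = 4.0191

δ ≈ 4.019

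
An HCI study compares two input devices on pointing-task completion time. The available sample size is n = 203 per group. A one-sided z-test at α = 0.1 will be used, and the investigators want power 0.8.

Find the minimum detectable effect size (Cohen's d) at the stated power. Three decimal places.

d ≈ 0.211

Need Φ(δ − 1.282) = 0.8, so δ = 1.282 + 0.842 = 2.123.
δ = d·√(n/2) ⇒ d = δ/√(n/2) = 2.123/√(203/2) = 0.2107.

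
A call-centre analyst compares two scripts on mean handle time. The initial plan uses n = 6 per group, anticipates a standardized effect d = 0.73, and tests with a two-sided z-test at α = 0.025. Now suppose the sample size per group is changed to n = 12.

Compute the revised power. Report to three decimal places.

With n = 12 per group: δ = d·√(n/2) = 0.73 × √(12/2) = 1.7881. Critical value z_{0.0125} = 2.241.
Revised power = Φ(δ − 2.241) + Φ(−δ − 2.241) = Φ(-0.453) + Φ(-4.030) = 0.3252 + 0.0000 = 0.3252.

Power ≈ 0.325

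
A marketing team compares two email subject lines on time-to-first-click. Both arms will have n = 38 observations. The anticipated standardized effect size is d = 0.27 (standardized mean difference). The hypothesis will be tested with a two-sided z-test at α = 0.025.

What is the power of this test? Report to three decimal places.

Noncentrality parameter: δ = d·√(n/2) = 0.27 × √(38/2) = 1.1769
Two-sided α = 0.025 → critical value z_{0.0125} = 2.241.
Power = Φ(δ − 2.241) + Φ(−δ − 2.241) = Φ(-1.065) + Φ(-3.418) = 0.1436 + 0.0003 = 0.1439.

Power ≈ 0.144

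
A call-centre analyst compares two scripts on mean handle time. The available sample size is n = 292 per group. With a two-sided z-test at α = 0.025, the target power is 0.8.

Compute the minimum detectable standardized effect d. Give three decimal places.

d ≈ 0.255

Need Φ(δ − 2.241) = 0.8, so δ = 2.241 + 0.842 = 3.083.
(The second rejection-region term Φ(−δ − z_{α/2}) is negligible and dropped.)
δ = d·√(n/2) ⇒ d = δ/√(n/2) = 3.083/√(292/2) = 0.2552.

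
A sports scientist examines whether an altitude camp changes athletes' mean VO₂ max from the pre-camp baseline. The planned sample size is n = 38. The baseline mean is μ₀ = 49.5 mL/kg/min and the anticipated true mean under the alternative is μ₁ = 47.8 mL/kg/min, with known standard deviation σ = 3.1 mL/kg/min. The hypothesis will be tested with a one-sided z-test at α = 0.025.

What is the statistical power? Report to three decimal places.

Power ≈ 0.922

Standardized effect: d = |μ₁ − μ₀| / σ = |47.8 − 49.5| / 3.1 = 0.5484
Noncentrality parameter: δ = d·√n = 0.5484 × √38 = 3.3805
Critical value for a one-sided test at α = 0.025: z_α = 1.960.
Power = P(Z > 1.960 − δ) = Φ(1.421) = 0.9223.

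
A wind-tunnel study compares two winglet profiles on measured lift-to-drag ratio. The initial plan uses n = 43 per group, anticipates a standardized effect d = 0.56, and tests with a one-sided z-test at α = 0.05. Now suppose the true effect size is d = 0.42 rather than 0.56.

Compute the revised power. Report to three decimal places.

With d = 0.42: δ = d·√(n/2) = 0.42 × √(43/2) = 1.9475. Critical value z_{0.05} = 1.645.
Revised power = P(Z > 1.645 − δ) = Φ(0.303) = 0.6189.

Power ≈ 0.619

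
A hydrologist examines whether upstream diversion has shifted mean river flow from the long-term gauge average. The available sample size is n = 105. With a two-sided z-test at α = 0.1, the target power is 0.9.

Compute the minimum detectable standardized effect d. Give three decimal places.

Need Φ(δ − 1.645) = 0.9, so δ = 1.645 + 1.282 = 2.926.
(Lower-tail contribution to power is negligible for δ > 0.)
δ = d·√n ⇒ d = δ/√n = 2.926/√105 = 0.2856.

d ≈ 0.286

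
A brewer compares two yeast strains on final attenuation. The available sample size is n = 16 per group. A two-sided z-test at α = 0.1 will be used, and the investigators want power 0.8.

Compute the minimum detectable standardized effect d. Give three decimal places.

d ≈ 0.879

Need Φ(δ − 1.645) = 0.8, so δ = 1.645 + 0.842 = 2.486.
(Lower-tail contribution to power is negligible for δ > 0.)
δ = d·√(n/2) ⇒ d = δ/√(n/2) = 2.486/√(16/2) = 0.8791.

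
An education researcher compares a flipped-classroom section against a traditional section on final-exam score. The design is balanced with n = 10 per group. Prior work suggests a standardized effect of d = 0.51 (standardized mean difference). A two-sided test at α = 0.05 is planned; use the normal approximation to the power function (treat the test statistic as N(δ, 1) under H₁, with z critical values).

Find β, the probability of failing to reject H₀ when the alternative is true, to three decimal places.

β ≈ 0.793

Noncentrality parameter: δ = d·√(n/2) = 0.51 × √(10/2) = 1.1404
Two-sided α = 0.05 → critical value z_{0.025} = 1.960.
Power = Φ(δ − 1.960) + Φ(−δ − 1.960) = Φ(-0.820) + Φ(-3.100) = 0.2062 + 0.0010 = 0.2072.
Type II error: β = 1 − power = 1 − 0.2072 = 0.7928.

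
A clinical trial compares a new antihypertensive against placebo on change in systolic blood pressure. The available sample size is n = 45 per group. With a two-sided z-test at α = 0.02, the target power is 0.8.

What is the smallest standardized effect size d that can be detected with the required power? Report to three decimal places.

d ≈ 0.668

Need Φ(δ − 2.326) = 0.8, so δ = 2.326 + 0.842 = 3.168.
(Lower-tail contribution to power is negligible for δ > 0.)
δ = d·√(n/2) ⇒ d = δ/√(n/2) = 3.168/√(45/2) = 0.6679.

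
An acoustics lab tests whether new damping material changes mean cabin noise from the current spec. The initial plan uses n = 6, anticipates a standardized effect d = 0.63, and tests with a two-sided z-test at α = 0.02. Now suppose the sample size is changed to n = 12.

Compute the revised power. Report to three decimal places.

Power ≈ 0.443

With n = 12: δ = d·√n = 0.63 × √12 = 2.1824. Critical value z_{0.01} = 2.326.
Revised power = Φ(δ − 2.326) + Φ(−δ − 2.326) = Φ(-0.144) + Φ(-4.509) = 0.4428 + 0.0000 = 0.4428.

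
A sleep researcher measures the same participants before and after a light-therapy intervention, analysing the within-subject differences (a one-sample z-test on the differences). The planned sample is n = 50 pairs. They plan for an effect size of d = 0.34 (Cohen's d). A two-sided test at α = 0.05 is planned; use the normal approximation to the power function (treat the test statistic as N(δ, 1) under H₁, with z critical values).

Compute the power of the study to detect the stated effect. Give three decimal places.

Power ≈ 0.672

Noncentrality parameter: δ = d·√n = 0.34 × √50 = 2.4042
Critical value for a two-sided test at α = 0.05: z_{α/2} = 1.960.
Power = Φ(δ − 1.960) + Φ(−δ − 1.960) = Φ(0.444) + Φ(-4.364) = 0.6716 + 0.0000 = 0.6716.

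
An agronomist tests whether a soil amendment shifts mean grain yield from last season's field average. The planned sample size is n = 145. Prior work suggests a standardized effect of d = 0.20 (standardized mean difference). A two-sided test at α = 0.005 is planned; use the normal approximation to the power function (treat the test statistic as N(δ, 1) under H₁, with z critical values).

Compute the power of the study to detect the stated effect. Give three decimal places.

Noncentrality parameter: δ = d·√n = 0.20 × √145 = 2.4083
Critical value for a two-sided test at α = 0.005: z_{α/2} = 2.807.
Power = Φ(δ − 2.807) + Φ(−δ − 2.807) = Φ(-0.399) + Φ(-5.215) = 0.3451 + 0.0000 = 0.3451.

Power ≈ 0.345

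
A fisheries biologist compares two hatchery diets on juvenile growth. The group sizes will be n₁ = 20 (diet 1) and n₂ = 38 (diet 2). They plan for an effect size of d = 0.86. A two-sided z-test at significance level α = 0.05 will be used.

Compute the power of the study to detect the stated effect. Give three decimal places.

Noncentrality parameter: δ = d / √(1/n₁ + 1/n₂) = 0.86 / √(1/20 + 1/38) = 3.1131
Two-sided α = 0.05 → critical value z_{0.025} = 1.960.
Power = Φ(δ − 1.960) + Φ(−δ − 1.960) = Φ(1.153) + Φ(-5.073) = 0.8756 + 0.0000 = 0.8756.

Power ≈ 0.876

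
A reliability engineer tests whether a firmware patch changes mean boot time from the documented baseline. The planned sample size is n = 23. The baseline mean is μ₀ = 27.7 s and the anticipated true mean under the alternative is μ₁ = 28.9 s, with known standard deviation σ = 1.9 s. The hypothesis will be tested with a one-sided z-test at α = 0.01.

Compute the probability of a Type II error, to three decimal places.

Standardized effect: d = |μ₁ − μ₀| / σ = |28.9 − 27.7| / 1.9 = 0.6316
Noncentrality parameter: δ = d·√n = 0.6316 × √23 = 3.0289
Critical value for a one-sided test at α = 0.01: z_α = 2.326.
Power = P(Z > 2.326 − δ) = Φ(0.703) = 0.7588.
Type II error: β = 1 − power = 1 − 0.7588 = 0.2412.

β ≈ 0.241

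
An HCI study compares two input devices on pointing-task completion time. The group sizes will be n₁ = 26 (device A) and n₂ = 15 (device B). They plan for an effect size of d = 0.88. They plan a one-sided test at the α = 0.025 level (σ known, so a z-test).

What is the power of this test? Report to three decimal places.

Power ≈ 0.775

Noncentrality parameter: δ = d / √(1/n₁ + 1/n₂) = 0.88 / √(1/26 + 1/15) = 2.7141
Critical value for a one-sided test at α = 0.025: z_α = 1.960.
Power = P(Z > 1.960 − δ) = Φ(0.754) = 0.7746.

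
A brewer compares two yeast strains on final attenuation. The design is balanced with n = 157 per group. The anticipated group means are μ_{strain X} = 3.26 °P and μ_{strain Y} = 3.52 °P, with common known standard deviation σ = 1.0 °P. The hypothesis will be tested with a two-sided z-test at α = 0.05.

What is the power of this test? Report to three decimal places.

Standardized effect: d = |μ_{strain X} − μ_{strain Y}| / σ = |3.26 − 3.52| / 1.0 = 0.2600
Noncentrality parameter: δ = d·√(n/2) = 0.2600 × √(157/2) = 2.3036
Critical value for a two-sided test at α = 0.05: z_{α/2} = 1.960.
Power = Φ(δ − 1.960) + Φ(−δ − 1.960) = Φ(0.344) + Φ(-4.264) = 0.6344 + 0.0000 = 0.6345.

Power ≈ 0.634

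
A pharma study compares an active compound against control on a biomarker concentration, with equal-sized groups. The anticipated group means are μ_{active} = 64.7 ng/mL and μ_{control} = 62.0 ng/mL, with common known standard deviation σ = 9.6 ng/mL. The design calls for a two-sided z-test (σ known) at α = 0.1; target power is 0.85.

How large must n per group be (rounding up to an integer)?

Standardized effect: d = |μ_{active} − μ_{control}| / σ = |64.7 − 62.0| / 9.6 = 0.2813
Set Φ(δ − 1.645) = 0.85; then δ − 1.645 = Φ⁻¹(0.85) = 1.036, giving δ = 2.681.
(For δ > 0 the lower-tail rejection region contributes negligibly to power, so the one-term inversion is standard.)
δ = d·√(n/2) ⇒ n = 2(δ/d)² = 2 × (2.681 / 0.2813)² = 181.77.
Round up to the next whole unit.

n = 182 per group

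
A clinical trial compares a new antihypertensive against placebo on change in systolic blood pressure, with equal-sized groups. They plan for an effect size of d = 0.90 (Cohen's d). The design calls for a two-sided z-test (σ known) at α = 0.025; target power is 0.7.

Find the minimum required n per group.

Set Φ(δ − 2.241) = 0.7; then δ − 2.241 = Φ⁻¹(0.7) = 0.524, giving δ = 2.766.
(Ignoring the negligible lower-tail rejection probability gives the usual closed-form inversion.)
δ = d·√(n/2) ⇒ n = 2(δ/d)² = 2 × (2.766 / 0.90)² = 18.89.
Rounding up, n = 19 per group.

n = 19 per group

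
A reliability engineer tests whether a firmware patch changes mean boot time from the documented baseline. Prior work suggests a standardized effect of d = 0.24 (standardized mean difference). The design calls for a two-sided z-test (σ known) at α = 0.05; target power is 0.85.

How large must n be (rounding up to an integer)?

For power 0.85 need Φ(δ − z_{0.025}) = 0.85, so δ = z_{0.025} + z_{0.15} = 1.960 + 1.036 = 2.996.
(The Φ(−δ − z_{α/2}) term is vanishingly small for δ > 0 and is dropped in the standard sample-size formula.)
δ = d·√n ⇒ n = (δ/d)² = (2.996 / 0.24)² = 155.87.
Round up to the next whole unit.

n = 156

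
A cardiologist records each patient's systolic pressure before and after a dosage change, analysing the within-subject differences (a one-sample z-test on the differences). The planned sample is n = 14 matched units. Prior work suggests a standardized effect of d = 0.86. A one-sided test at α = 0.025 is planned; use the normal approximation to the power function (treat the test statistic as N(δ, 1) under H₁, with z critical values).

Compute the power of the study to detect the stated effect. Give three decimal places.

Power ≈ 0.896

Noncentrality parameter: δ = d·√n = 0.86 × √14 = 3.2178
Critical value for a one-sided test at α = 0.025: z_α = 1.960.
Power = Φ(δ − 1.960) = Φ(1.258) = 0.8958.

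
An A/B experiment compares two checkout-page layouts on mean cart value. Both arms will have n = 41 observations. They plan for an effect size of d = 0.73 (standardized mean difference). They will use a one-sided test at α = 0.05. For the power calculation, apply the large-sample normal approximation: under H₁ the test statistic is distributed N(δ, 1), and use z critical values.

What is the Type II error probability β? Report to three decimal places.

β ≈ 0.048

Noncentrality parameter: δ = d·√(n/2) = 0.73 × √(41/2) = 3.3052
One-sided α = 0.05 → critical value z_{0.05} = 1.645.
Power = P(Z > 1.645 − δ) = Φ(1.660) = 0.9516.
Type II error: β = 1 − power = 1 − 0.9516 = 0.0484.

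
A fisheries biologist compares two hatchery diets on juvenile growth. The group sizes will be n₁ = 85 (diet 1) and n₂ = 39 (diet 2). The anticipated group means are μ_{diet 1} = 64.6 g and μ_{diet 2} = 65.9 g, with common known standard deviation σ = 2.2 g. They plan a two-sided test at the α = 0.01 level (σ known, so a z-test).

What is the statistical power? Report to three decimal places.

Power ≈ 0.684

Standardized effect: d = |μ_{diet 1} − μ_{diet 2}| / σ = |64.6 − 65.9| / 2.2 = 0.5909
Noncentrality parameter: δ = d / √(1/n₁ + 1/n₂) = 0.5909 / √(1/85 + 1/39) = 3.0553
Two-sided α = 0.01 → critical value z_{0.005} = 2.576.
Power = Φ(δ − 2.576) + Φ(−δ − 2.576) = Φ(0.479) + Φ(-5.631) = 0.6842 + 0.0000 = 0.6842.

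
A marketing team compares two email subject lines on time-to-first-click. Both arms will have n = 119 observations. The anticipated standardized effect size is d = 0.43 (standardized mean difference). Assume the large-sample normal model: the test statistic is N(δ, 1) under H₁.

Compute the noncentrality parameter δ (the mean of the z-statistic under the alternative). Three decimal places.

δ = d·√(n/2) = 0.43 × √(119/2) = 3.3169

δ ≈ 3.317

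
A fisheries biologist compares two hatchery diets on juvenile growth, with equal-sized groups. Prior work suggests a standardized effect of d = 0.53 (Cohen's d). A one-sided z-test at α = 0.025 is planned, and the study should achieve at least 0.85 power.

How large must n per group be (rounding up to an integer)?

Set Φ(δ − 1.960) = 0.85; then δ − 1.960 = Φ⁻¹(0.85) = 1.036, giving δ = 2.996.
δ = d·√(n/2) ⇒ n = 2(δ/d)² = 2 × (2.996 / 0.53)² = 63.93.
Round up to the next whole unit.

n = 64 per group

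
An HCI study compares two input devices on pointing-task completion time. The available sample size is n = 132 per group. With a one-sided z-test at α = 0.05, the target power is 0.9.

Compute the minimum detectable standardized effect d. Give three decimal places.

d ≈ 0.360

Required noncentrality: δ = z_{0.05} + z_{0.10} = 1.645 + 1.282 = 2.926.
δ = d·√(n/2) ⇒ d = δ/√(n/2) = 2.926/√(132/2) = 0.3602.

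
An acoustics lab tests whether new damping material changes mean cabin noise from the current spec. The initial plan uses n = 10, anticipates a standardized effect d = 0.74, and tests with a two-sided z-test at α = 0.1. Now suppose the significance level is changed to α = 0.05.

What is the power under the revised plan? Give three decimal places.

Power ≈ 0.648

δ = d·√n = 0.74 × √10 = 2.3401 (unchanged). New critical value: z_{0.025} = 1.960.
Revised power = Φ(δ − 1.960) + Φ(−δ − 1.960) = Φ(0.380) + Φ(-4.300) = 0.6481 + 0.0000 = 0.6481.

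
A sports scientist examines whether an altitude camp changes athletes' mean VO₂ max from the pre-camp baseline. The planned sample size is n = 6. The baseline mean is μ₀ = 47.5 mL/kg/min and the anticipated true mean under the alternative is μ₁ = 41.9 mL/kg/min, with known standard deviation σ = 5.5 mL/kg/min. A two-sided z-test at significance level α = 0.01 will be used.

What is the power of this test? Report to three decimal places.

Standardized effect: d = |μ₁ − μ₀| / σ = |41.9 − 47.5| / 5.5 = 1.0182
Noncentrality parameter: δ = d·√n = 1.0182 × √6 = 2.4940
Two-sided α = 0.01 → critical value z_{0.005} = 2.576.
Power = Φ(δ − 2.576) + Φ(−δ − 2.576) = Φ(-0.082) + Φ(-5.070) = 0.4674 + 0.0000 = 0.4674.

Power ≈ 0.467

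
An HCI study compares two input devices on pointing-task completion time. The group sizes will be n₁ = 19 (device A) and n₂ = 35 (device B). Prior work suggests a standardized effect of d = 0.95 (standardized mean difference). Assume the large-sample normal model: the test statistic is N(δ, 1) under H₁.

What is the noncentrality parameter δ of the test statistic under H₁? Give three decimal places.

The noncentrality parameter scales effect size by the design's sample-size factor: δ = d / √(1/n₁ + 1/n₂) = 0.95 / √(1/19 + 1/35) = 3.3338

δ ≈ 3.334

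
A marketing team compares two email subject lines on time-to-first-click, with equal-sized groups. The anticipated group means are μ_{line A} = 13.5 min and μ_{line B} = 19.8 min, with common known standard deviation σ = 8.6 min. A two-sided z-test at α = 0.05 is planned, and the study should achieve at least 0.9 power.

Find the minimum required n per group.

Standardized effect: d = |μ_{line A} − μ_{line B}| / σ = |13.5 − 19.8| / 8.6 = 0.7326
For power 0.9 need Φ(δ − z_{0.025}) = 0.9, so δ = z_{0.025} + z_{0.10} = 1.960 + 1.282 = 3.242.
(The Φ(−δ − z_{α/2}) term is vanishingly small for δ > 0 and is dropped in the standard sample-size formula.)
δ = d·√(n/2) ⇒ n = 2(δ/d)² = 2 × (3.242 / 0.7326)² = 39.16.
Round up to the next whole unit.

n = 40 per group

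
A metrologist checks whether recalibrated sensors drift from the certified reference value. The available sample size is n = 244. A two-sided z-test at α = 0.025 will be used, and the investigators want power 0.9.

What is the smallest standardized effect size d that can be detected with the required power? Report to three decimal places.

d ≈ 0.226

Need Φ(δ − 2.241) = 0.9, so δ = 2.241 + 1.282 = 3.523.
(The second rejection-region term Φ(−δ − z_{α/2}) is negligible and dropped.)
δ = d·√n ⇒ d = δ/√n = 3.523/√244 = 0.2255.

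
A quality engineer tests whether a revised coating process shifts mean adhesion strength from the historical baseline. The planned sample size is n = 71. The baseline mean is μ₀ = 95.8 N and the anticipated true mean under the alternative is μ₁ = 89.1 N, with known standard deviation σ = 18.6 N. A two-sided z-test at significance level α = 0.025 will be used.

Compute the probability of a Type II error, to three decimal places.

Standardized effect: d = |μ₁ − μ₀| / σ = |89.1 − 95.8| / 18.6 = 0.3602
Noncentrality parameter: δ = d·√n = 0.3602 × √71 = 3.0352
Critical value for a two-sided test at α = 0.025: z_{α/2} = 2.241.
Power = Φ(δ − 2.241) + Φ(−δ − 2.241) = Φ(0.794) + Φ(-5.277) = 0.7864 + 0.0000 = 0.7864.
Type II error: β = 1 − power = 1 − 0.7864 = 0.2136.

β ≈ 0.214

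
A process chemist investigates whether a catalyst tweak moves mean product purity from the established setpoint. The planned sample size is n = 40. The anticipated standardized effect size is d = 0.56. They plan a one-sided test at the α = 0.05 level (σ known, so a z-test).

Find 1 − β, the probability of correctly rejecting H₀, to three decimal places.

Power ≈ 0.971

Noncentrality parameter: δ = d·√n = 0.56 × √40 = 3.5418
Critical value for a one-sided test at α = 0.05: z_α = 1.645.
Power = Φ(δ − 1.645) = Φ(1.897) = 0.9711.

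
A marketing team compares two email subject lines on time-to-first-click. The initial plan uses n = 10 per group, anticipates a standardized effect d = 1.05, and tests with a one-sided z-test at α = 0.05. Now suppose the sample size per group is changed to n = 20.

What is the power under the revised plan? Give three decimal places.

Power ≈ 0.953

With n = 20 per group: δ = d·√(n/2) = 1.05 × √(20/2) = 3.3204. Critical value z_{0.05} = 1.645.
Revised power = Φ(δ − 1.645) = Φ(1.676) = 0.9531.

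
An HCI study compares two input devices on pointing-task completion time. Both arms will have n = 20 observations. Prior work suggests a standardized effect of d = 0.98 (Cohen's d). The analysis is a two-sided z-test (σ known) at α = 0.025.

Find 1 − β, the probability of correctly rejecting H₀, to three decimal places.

Noncentrality parameter: δ = d·√(n/2) = 0.98 × √(20/2) = 3.0990
Critical value for a two-sided test at α = 0.025: z_{α/2} = 2.241.
Power = Φ(δ − 2.241) + Φ(−δ − 2.241) = Φ(0.858) + Φ(-5.340) = 0.8045 + 0.0000 = 0.8045.

Power ≈ 0.804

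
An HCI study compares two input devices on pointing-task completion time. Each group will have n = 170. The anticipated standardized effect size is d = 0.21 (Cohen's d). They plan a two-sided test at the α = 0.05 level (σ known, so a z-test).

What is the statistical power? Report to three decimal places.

Noncentrality parameter: λ = d·√(n/2) = 0.21 × √(170/2) = 1.9361
Two-sided α = 0.05 → critical value z_{0.025} = 1.960.
Power = Φ(λ − 1.960) + Φ(−λ − 1.960) = Φ(-0.024) + Φ(-3.896) = 0.4905 + 0.0000 = 0.4905.

Power ≈ 0.491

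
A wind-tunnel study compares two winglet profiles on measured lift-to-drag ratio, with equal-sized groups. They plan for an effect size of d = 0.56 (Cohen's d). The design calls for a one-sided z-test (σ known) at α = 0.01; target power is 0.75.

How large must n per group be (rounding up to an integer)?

Set Φ(δ − 2.326) = 0.75; then δ − 2.326 = Φ⁻¹(0.75) = 0.674, giving δ = 3.001.
δ = d·√(n/2) ⇒ n = 2(δ/d)² = 2 × (3.001 / 0.56)² = 57.43.
Rounding up, n = 58 per group.

n = 58 per group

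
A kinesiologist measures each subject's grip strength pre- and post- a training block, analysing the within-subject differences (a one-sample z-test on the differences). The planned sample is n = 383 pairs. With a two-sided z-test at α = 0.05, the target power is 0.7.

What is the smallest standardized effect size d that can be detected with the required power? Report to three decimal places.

d ≈ 0.127

Required noncentrality: δ = z_{0.025} + z_{0.30} = 1.960 + 0.524 = 2.484.
(Lower-tail contribution to power is negligible for δ > 0.)
δ = d·√n ⇒ d = δ/√n = 2.484/√383 = 0.1269.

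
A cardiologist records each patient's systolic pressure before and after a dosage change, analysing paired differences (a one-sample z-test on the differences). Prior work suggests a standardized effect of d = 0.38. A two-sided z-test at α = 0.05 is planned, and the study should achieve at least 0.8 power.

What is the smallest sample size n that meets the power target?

n = 55

Set Φ(δ − 1.960) = 0.8; then δ − 1.960 = Φ⁻¹(0.8) = 0.842, giving δ = 2.802.
(The Φ(−δ − z_{α/2}) term is vanishingly small for δ > 0 and is dropped in the standard sample-size formula.)
δ = d·√n ⇒ n = (δ/d)² = (2.802 / 0.38)² = 54.36.
Round up to the next whole unit.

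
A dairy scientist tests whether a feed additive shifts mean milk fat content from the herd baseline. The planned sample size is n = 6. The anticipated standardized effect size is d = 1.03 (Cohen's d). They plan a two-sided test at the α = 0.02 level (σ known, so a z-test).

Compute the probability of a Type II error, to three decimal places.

Noncentrality parameter: δ = d·√n = 1.03 × √6 = 2.5230
Two-sided α = 0.02 → critical value z_{0.01} = 2.326.
Power = Φ(δ − 2.326) + Φ(−δ − 2.326) = Φ(0.197) + Φ(-4.849) = 0.5779 + 0.0000 = 0.5779.
Type II error: β = 1 − power = 1 − 0.5779 = 0.4221.

β ≈ 0.422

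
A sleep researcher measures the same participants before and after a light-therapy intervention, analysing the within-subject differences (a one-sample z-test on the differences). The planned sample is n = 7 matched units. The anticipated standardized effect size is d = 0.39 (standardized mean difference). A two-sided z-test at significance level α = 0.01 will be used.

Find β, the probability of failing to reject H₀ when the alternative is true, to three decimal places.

β ≈ 0.939

Noncentrality parameter: δ = d·√n = 0.39 × √7 = 1.0318
Two-sided α = 0.01 → critical value z_{0.005} = 2.576.
Power = Φ(δ − 2.576) + Φ(−δ − 2.576) = Φ(-1.544) + Φ(-3.608) = 0.0613 + 0.0002 = 0.0615.
Type II error: β = 1 − power = 1 − 0.0615 = 0.9385.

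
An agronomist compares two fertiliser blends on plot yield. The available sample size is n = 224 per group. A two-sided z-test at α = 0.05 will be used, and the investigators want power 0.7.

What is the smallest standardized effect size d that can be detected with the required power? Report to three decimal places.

Need Φ(δ − 1.960) = 0.7, so δ = 1.960 + 0.524 = 2.484.
(The second rejection-region term Φ(−δ − z_{α/2}) is negligible and dropped.)
δ = d·√(n/2) ⇒ d = δ/√(n/2) = 2.484/√(224/2) = 0.2348.

d ≈ 0.235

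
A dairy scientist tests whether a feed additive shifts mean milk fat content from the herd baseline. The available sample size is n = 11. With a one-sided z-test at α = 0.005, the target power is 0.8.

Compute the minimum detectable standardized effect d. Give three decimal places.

Required noncentrality: δ = z_{0.005} + z_{0.20} = 2.576 + 0.842 = 3.417.
δ = d·√n ⇒ d = δ/√n = 3.417/√11 = 1.0304.

d ≈ 1.030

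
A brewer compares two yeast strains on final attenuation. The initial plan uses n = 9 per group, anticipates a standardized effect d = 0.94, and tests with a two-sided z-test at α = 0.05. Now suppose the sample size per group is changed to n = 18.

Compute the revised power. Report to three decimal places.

Power ≈ 0.805

With n = 18 per group: δ = d·√(n/2) = 0.94 × √(18/2) = 2.8200. Critical value z_{0.025} = 1.960.
Revised power = Φ(δ − 1.960) + Φ(−δ − 1.960) = Φ(0.860) + Φ(-4.780) = 0.8051 + 0.0000 = 0.8051.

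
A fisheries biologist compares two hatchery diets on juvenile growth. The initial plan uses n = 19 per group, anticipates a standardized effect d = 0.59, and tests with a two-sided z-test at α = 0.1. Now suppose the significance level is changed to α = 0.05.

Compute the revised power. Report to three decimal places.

δ = d·√(n/2) = 0.59 × √(19/2) = 1.8185 (unchanged). New critical value: z_{0.025} = 1.960.
Revised power = Φ(δ − 1.960) + Φ(−δ − 1.960) = Φ(-0.141) + Φ(-3.778) = 0.4438 + 0.0001 = 0.4438.

Power ≈ 0.444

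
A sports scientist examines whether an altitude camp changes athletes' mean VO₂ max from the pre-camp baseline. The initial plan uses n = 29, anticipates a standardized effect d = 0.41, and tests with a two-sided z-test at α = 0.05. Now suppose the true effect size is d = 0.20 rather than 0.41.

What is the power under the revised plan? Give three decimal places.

With d = 0.20: δ = d·√n = 0.20 × √29 = 1.0770. Critical value z_{0.025} = 1.960.
Revised power = Φ(δ − 1.960) + Φ(−δ − 1.960) = Φ(-0.883) + Φ(-3.037) = 0.1886 + 0.0012 = 0.1898.

Power ≈ 0.190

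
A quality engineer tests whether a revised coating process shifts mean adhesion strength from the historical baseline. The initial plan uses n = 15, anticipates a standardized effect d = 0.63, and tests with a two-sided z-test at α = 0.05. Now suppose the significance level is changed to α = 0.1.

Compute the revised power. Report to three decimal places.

δ = d·√n = 0.63 × √15 = 2.4400 (unchanged). New critical value: z_{0.05} = 1.645.
Revised power = Φ(δ − 1.645) + Φ(−δ − 1.645) = Φ(0.795) + Φ(-4.085) = 0.7867 + 0.0000 = 0.7868.

Power ≈ 0.787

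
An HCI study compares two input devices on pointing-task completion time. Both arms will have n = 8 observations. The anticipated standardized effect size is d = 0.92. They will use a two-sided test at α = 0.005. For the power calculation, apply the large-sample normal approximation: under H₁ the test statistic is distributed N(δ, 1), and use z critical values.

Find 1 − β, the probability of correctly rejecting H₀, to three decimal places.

Power ≈ 0.167

Noncentrality parameter: δ = d·√(n/2) = 0.92 × √(8/2) = 1.8400
Two-sided α = 0.005 → critical value z_{0.0025} = 2.807.
Power = Φ(δ − 2.807) + Φ(−δ − 2.807) = Φ(-0.967) + Φ(-4.647) = 0.1668 + 0.0000 = 0.1668.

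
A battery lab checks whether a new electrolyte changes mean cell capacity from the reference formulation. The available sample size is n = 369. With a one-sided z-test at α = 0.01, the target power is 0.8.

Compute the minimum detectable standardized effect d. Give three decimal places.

Need Φ(δ − 2.326) = 0.8, so δ = 2.326 + 0.842 = 3.168.
δ = d·√n ⇒ d = δ/√n = 3.168/√369 = 0.1649.

d ≈ 0.165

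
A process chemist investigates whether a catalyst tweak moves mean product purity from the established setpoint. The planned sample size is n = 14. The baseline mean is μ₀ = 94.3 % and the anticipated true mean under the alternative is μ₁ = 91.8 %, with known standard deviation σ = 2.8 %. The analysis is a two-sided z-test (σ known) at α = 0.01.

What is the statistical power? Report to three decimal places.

Standardized effect: d = |μ₁ − μ₀| / σ = |91.8 − 94.3| / 2.8 = 0.8929
Noncentrality parameter: δ = d·√n = 0.8929 × √14 = 3.3408
Critical value for a two-sided test at α = 0.01: z_{α/2} = 2.576.
Power = Φ(δ − 2.576) + Φ(−δ − 2.576) = Φ(0.765) + Φ(-5.917) = 0.7778 + 0.0000 = 0.7778.

Power ≈ 0.778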